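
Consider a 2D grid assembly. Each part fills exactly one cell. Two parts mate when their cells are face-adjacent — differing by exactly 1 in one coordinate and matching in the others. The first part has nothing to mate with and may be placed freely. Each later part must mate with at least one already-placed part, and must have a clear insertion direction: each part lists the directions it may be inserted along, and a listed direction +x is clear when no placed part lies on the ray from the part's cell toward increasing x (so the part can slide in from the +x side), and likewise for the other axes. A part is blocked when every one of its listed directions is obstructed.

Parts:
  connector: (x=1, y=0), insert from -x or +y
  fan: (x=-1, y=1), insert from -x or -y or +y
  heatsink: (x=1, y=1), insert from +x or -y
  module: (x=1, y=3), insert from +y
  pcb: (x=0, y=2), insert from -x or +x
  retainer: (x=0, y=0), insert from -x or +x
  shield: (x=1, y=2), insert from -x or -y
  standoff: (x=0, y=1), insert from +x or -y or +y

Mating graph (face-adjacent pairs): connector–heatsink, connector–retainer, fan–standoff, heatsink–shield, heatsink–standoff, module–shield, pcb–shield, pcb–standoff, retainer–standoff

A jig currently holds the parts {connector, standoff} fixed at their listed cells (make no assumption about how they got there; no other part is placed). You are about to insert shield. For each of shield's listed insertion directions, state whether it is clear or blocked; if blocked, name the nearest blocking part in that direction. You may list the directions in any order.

-x: clear; -y: blocked by connector

-x: ray from shield(1, 2) has no placed part ⇒ clear
-y: nearest on ray is connector@(1, 0) ⇒ blocked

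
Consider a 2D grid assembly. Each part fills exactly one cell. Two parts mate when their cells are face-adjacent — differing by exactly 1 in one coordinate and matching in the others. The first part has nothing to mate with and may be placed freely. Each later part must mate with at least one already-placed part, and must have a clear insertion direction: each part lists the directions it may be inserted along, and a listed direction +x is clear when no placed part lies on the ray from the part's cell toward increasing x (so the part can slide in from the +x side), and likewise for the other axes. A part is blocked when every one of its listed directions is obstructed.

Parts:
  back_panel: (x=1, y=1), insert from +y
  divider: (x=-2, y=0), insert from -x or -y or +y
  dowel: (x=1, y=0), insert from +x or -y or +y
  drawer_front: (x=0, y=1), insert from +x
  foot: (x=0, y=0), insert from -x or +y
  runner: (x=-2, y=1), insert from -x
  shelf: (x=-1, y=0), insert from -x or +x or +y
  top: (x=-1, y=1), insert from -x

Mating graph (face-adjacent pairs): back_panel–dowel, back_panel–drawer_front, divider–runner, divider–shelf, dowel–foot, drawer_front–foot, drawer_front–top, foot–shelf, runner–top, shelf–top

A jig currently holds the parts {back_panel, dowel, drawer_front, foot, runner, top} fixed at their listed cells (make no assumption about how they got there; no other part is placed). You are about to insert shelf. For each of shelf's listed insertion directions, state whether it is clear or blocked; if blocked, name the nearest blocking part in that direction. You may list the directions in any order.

+x: blocked by foot; +y: blocked by top; -x: clear

-x: ray from shelf(-1, 0) has no placed part ⇒ clear
+x: nearest on ray is foot@(0, 0) ⇒ blocked
+y: nearest on ray is top@(-1, 1) ⇒ blocked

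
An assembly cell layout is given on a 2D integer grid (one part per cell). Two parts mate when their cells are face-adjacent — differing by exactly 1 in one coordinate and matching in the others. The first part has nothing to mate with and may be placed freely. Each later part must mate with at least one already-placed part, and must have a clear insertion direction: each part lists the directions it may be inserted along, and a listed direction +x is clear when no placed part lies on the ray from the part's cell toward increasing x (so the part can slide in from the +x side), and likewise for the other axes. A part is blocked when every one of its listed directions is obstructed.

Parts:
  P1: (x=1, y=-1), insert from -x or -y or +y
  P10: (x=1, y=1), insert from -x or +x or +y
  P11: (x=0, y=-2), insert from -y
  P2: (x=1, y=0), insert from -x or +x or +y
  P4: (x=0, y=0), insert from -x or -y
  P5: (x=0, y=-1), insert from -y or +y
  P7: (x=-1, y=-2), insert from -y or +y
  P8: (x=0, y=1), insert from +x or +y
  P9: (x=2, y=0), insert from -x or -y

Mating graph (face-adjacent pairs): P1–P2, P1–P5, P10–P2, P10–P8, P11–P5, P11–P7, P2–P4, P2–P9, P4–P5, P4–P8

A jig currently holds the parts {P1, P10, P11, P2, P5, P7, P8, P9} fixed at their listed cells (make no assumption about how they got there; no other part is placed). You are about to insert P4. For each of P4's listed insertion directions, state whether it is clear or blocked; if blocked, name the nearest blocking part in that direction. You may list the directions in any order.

-x: clear; -y: blocked by P5

-x: ray from P4(0, 0) has no placed part ⇒ clear
-y: nearest on ray is P5@(0, -1) ⇒ blocked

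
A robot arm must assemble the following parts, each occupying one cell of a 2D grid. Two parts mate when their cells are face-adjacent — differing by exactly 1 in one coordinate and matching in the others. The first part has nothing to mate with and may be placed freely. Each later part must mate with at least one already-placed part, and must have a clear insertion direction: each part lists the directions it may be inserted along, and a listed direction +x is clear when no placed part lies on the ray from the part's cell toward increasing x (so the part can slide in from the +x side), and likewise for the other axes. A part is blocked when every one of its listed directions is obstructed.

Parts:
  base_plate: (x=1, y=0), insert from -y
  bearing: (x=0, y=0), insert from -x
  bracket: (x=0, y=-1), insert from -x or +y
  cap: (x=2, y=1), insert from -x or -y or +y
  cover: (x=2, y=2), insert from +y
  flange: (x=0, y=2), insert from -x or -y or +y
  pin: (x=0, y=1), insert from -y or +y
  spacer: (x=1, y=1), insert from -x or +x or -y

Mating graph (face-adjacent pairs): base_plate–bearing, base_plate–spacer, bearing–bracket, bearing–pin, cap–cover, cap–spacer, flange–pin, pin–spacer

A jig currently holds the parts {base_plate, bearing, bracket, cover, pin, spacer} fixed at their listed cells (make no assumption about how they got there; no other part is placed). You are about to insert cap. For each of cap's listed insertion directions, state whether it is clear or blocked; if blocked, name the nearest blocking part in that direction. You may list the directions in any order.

-x: nearest on ray is spacer@(1, 1) ⇒ blocked
-y: ray from cap(2, 1) has no placed part ⇒ clear
+y: nearest on ray is cover@(2, 2) ⇒ blocked

+y: blocked by cover; -x: blocked by spacer; -y: clear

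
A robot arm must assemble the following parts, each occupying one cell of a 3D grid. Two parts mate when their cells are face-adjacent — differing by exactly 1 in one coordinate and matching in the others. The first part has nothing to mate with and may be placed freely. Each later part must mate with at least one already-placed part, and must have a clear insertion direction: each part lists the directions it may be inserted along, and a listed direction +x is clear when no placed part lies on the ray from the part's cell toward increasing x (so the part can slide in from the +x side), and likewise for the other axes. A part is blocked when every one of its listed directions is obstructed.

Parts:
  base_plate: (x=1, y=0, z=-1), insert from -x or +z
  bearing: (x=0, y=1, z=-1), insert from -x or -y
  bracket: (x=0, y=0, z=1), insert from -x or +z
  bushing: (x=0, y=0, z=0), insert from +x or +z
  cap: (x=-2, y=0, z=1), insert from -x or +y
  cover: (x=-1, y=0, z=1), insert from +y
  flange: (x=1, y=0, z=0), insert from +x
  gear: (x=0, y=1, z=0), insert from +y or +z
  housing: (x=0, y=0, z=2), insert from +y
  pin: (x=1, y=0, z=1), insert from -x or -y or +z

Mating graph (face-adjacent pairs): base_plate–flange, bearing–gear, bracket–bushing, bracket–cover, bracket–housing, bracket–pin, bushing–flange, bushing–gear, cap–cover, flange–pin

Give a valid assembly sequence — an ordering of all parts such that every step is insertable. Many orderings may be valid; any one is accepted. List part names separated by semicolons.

1. gear@(0, 1, 0) [+y clear] — {gear}
2. bushing@(0, 0, 0) [+x clear] — {bushing, gear}
3. flange@(1, 0, 0) [+x clear] — {bushing, flange, gear}
4. base_plate@(1, 0, -1) [-x clear] — {base_plate, bushing, flange, gear}
5. pin@(1, 0, 1) [-x clear] — {base_plate, bushing, flange, gear, pin}
6. bracket@(0, 0, 1) [-x clear] — {base_plate, bracket, bushing, flange, gear, pin}
7. cover@(-1, 0, 1) [+y clear] — {base_plate, bracket, bushing, cover, flange, gear, pin}
8. cap@(-2, 0, 1) [-x clear] — {base_plate, bracket, bushing, cap, cover, flange, gear, pin}
9. housing@(0, 0, 2) [+y clear] — {base_plate, bracket, bushing, cap, cover, flange, gear, housing, pin}
10. bearing@(0, 1, -1) [-x clear] — {base_plate, bearing, bracket, bushing, cap, cover, flange, gear, housing, pin}

gear; bushing; flange; base_plate; pin; bracket; cover; cap; housing; bearing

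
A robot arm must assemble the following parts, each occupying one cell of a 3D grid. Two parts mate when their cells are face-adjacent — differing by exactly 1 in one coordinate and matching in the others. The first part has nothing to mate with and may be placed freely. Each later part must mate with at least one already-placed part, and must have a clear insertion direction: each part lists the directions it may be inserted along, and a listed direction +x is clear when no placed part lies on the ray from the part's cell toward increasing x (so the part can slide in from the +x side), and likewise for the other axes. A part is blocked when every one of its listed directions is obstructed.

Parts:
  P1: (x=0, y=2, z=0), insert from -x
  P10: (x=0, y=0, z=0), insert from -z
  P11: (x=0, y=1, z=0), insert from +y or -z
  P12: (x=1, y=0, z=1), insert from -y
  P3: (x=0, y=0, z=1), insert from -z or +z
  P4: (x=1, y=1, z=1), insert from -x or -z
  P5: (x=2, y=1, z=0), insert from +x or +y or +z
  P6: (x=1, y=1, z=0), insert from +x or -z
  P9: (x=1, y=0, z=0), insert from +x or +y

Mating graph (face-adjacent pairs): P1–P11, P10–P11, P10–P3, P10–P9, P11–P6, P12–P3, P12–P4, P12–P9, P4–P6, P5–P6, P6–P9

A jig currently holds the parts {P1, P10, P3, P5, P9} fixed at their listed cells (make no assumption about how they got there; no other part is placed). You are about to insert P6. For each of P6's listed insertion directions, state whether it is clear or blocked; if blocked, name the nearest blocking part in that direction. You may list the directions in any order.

+x: blocked by P5; -z: clear

+x: nearest on ray is P5@(2, 1, 0) ⇒ blocked
-z: ray from P6(1, 1, 0) has no placed part ⇒ clear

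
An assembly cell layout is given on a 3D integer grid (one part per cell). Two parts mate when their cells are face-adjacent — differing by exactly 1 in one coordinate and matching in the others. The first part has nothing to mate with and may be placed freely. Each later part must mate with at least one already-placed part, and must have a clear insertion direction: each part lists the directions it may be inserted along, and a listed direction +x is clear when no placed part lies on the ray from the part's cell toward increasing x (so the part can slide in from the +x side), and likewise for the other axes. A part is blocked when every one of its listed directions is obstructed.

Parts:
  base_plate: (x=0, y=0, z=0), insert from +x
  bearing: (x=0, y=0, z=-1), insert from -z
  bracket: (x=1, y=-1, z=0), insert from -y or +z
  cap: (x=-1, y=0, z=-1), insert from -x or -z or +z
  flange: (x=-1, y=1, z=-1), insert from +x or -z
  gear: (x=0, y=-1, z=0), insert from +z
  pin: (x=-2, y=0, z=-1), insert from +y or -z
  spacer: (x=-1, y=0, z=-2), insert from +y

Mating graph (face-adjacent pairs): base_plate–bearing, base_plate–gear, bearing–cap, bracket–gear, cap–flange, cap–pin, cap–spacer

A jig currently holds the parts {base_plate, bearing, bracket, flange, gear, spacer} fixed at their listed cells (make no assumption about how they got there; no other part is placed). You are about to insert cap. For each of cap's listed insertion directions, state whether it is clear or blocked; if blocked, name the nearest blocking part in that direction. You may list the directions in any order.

-x: ray from cap(-1, 0, -1) has no placed part ⇒ clear
-z: nearest on ray is spacer@(-1, 0, -2) ⇒ blocked
+z: ray from cap(-1, 0, -1) has no placed part ⇒ clear

+z: clear; -x: clear; -z: blocked by spacer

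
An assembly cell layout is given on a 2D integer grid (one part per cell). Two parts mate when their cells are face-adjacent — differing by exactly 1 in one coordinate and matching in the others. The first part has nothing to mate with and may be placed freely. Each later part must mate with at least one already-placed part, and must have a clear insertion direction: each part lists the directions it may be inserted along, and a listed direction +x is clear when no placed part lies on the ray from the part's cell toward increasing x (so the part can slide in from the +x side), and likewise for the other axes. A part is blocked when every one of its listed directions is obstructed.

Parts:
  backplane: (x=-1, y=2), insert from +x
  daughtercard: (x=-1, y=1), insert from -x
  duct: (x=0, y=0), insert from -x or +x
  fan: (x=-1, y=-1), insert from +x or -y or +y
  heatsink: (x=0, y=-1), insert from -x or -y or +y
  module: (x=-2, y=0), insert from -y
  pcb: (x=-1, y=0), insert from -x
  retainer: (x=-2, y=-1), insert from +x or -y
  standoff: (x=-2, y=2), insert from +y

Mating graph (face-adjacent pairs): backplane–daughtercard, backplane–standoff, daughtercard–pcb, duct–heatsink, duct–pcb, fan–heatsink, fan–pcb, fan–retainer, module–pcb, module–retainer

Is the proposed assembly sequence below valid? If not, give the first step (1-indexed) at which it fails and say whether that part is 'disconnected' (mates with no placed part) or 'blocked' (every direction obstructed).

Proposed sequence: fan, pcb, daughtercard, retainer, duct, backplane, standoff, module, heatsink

1. fan@(-1, -1) [+x clear] — {fan}
2. pcb@(-1, 0) [-x clear] — {fan, pcb}
3. daughtercard@(-1, 1) [-x clear] — {daughtercard, fan, pcb}
4. retainer@(-2, -1) [-y clear] — {daughtercard, fan, pcb, retainer}
5. duct@(0, 0) [+x clear] — {daughtercard, duct, fan, pcb, retainer}
6. backplane@(-1, 2) [+x clear] — {backplane, daughtercard, duct, fan, pcb, retainer}
7. standoff@(-2, 2) [+y clear] — {backplane, daughtercard, duct, fan, pcb, retainer, standoff}
8. module@(-2, 0) — -y all obstructed ⇒ blocked

Invalid at step 8 (blocked)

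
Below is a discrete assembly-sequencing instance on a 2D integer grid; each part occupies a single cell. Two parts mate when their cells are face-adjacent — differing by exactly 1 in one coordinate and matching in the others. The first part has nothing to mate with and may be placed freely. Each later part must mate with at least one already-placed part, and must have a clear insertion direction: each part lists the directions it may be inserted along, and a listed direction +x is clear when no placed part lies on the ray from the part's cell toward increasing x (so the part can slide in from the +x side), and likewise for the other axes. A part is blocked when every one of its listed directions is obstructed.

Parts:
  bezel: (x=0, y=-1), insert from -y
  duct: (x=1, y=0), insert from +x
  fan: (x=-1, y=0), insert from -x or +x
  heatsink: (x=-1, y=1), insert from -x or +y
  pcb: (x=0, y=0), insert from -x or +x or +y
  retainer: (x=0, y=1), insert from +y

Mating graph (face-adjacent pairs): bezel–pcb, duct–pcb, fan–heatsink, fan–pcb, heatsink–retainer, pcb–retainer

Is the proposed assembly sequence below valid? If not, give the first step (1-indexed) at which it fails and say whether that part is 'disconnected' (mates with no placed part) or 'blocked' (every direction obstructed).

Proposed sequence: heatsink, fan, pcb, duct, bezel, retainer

Valid

1. heatsink@(-1, 1) [-x clear] — {heatsink}
2. fan@(-1, 0) [-x clear] — {fan, heatsink}
3. pcb@(0, 0) [+x clear] — {fan, heatsink, pcb}
4. duct@(1, 0) [+x clear] — {duct, fan, heatsink, pcb}
5. bezel@(0, -1) [-y clear] — {bezel, duct, fan, heatsink, pcb}
6. retainer@(0, 1) [+y clear] — {bezel, duct, fan, heatsink, pcb, retainer}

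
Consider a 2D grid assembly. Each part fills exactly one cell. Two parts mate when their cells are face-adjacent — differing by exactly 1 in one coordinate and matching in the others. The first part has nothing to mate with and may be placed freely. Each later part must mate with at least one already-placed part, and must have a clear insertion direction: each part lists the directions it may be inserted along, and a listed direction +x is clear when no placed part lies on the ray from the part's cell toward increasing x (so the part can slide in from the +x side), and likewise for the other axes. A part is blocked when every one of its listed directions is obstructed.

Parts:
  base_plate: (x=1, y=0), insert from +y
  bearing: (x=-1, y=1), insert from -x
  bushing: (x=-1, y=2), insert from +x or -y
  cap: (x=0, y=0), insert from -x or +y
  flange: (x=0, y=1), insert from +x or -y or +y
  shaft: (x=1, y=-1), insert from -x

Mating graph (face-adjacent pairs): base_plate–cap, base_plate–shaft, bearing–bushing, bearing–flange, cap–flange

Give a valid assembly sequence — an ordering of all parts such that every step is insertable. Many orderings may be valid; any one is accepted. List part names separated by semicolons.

1. shaft@(1, -1) [-x clear] — {shaft}
2. base_plate@(1, 0) [+y clear] — {base_plate, shaft}
3. cap@(0, 0) [-x clear] — {base_plate, cap, shaft}
4. flange@(0, 1) [+x clear] — {base_plate, cap, flange, shaft}
5. bearing@(-1, 1) [-x clear] — {base_plate, bearing, cap, flange, shaft}
6. bushing@(-1, 2) [+x clear] — {base_plate, bearing, bushing, cap, flange, shaft}

shaft; base_plate; cap; flange; bearing; bushing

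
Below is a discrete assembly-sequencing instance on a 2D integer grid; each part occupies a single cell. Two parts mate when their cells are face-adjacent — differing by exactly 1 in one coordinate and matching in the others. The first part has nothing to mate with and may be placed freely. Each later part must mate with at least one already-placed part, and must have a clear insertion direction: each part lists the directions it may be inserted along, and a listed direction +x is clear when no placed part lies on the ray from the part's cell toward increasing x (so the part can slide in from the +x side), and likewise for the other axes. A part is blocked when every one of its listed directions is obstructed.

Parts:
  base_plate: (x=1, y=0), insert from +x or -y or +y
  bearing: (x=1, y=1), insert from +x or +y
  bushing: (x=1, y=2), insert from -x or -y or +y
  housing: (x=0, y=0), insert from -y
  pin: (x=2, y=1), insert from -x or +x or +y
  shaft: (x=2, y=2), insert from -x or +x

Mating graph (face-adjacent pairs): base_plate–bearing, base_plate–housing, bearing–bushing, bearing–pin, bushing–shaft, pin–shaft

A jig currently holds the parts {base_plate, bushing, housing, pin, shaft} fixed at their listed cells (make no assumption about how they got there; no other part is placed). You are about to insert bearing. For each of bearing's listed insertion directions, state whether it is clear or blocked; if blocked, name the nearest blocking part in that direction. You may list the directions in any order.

+x: nearest on ray is pin@(2, 1) ⇒ blocked
+y: nearest on ray is bushing@(1, 2) ⇒ blocked

+x: blocked by pin; +y: blocked by bushing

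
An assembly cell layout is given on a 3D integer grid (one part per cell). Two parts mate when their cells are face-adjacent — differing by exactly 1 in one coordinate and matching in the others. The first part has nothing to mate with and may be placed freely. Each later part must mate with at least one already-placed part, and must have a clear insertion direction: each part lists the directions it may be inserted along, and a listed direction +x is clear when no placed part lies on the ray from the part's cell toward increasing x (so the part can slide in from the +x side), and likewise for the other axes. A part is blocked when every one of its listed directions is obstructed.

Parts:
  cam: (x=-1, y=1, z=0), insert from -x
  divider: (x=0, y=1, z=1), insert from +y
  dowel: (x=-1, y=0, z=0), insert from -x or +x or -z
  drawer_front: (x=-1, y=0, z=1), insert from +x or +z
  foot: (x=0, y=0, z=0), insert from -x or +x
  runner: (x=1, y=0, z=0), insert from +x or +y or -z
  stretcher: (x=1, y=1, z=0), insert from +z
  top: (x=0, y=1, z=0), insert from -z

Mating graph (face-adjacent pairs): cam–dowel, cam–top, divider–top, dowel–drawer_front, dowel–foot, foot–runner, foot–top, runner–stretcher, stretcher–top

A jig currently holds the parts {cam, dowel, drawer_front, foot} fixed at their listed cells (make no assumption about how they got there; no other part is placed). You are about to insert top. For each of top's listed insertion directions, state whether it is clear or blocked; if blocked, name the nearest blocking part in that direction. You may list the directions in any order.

-z: clear

-z: ray from top(0, 1, 0) has no placed part ⇒ clear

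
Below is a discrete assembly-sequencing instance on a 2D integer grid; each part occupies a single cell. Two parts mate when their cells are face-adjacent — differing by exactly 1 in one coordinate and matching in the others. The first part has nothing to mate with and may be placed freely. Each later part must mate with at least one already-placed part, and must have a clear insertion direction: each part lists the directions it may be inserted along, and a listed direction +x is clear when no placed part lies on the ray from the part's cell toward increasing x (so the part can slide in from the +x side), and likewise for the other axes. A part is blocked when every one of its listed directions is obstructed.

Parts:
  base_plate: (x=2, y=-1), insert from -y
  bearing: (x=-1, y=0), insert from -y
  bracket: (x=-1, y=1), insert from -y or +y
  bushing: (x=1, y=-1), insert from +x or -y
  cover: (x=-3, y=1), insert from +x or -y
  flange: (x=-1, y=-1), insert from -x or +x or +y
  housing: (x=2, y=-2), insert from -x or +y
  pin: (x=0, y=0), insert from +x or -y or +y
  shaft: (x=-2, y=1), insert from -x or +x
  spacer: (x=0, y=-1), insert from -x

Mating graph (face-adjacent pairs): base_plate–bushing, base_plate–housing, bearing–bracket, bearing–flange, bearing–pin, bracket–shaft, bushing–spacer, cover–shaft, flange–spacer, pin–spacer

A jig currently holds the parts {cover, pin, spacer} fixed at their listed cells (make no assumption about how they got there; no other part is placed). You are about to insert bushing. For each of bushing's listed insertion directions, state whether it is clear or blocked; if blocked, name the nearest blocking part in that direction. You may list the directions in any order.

+x: ray from bushing(1, -1) has no placed part ⇒ clear
-y: ray from bushing(1, -1) has no placed part ⇒ clear

+x: clear; -y: clear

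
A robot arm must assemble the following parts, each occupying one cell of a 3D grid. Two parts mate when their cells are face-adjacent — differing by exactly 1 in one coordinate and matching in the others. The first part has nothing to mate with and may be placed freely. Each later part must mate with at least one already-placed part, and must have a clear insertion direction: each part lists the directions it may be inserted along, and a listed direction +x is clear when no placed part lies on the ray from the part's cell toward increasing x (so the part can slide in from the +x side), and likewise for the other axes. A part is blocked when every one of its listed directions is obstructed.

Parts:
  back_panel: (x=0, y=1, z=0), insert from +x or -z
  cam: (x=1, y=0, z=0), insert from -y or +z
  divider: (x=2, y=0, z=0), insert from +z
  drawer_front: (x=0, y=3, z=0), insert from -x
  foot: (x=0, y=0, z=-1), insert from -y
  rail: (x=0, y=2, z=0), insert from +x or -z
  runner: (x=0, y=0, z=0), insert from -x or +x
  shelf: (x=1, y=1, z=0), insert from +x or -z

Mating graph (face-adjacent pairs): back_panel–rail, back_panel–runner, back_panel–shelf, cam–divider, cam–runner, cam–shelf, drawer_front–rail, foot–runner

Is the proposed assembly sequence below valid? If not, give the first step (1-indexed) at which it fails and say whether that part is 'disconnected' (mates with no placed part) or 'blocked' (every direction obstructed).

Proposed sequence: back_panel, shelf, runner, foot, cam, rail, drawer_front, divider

Valid

1. back_panel@(0, 1, 0) [+x clear] — {back_panel}
2. shelf@(1, 1, 0) [+x clear] — {back_panel, shelf}
3. runner@(0, 0, 0) [-x clear] — {back_panel, runner, shelf}
4. foot@(0, 0, -1) [-y clear] — {back_panel, foot, runner, shelf}
5. cam@(1, 0, 0) [-y clear] — {back_panel, cam, foot, runner, shelf}
6. rail@(0, 2, 0) [+x clear] — {back_panel, cam, foot, rail, runner, shelf}
7. drawer_front@(0, 3, 0) [-x clear] — {back_panel, cam, drawer_front, foot, rail, runner, shelf}
8. divider@(2, 0, 0) [+z clear] — {back_panel, cam, divider, drawer_front, foot, rail, runner, shelf}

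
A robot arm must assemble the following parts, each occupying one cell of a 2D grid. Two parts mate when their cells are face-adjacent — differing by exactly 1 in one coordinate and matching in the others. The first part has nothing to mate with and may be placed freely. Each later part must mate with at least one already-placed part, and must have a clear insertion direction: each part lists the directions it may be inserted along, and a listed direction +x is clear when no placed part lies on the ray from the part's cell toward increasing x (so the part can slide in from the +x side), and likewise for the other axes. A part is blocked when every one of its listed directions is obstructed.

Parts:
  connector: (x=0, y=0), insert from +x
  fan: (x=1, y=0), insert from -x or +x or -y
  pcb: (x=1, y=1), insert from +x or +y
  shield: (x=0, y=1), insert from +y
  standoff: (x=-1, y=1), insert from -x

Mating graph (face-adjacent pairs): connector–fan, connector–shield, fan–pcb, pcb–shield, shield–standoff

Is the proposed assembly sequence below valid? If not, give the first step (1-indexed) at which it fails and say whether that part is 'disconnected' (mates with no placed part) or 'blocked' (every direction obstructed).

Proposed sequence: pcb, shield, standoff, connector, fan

Valid

1. pcb@(1, 1) [+x clear] — {pcb}
2. shield@(0, 1) [+y clear] — {pcb, shield}
3. standoff@(-1, 1) [-x clear] — {pcb, shield, standoff}
4. connector@(0, 0) [+x clear] — {connector, pcb, shield, standoff}
5. fan@(1, 0) [+x clear] — {connector, fan, pcb, shield, standoff}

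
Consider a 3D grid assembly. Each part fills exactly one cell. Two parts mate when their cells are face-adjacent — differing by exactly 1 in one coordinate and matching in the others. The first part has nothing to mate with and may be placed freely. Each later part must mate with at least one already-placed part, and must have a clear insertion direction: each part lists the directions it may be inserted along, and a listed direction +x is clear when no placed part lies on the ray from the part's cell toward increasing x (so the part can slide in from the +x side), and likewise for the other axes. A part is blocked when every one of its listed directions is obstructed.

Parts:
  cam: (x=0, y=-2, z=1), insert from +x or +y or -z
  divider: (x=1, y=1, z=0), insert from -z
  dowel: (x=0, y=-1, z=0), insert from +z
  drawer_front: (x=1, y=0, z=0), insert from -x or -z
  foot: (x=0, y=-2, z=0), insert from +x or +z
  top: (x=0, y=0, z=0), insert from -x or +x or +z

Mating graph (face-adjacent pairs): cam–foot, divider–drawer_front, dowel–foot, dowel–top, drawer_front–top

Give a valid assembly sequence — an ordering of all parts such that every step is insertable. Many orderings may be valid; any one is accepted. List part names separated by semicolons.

dowel; top; drawer_front; foot; cam; divider

1. dowel@(0, -1, 0) [+z clear] — {dowel}
2. top@(0, 0, 0) [-x clear] — {dowel, top}
3. drawer_front@(1, 0, 0) [-z clear] — {dowel, drawer_front, top}
4. foot@(0, -2, 0) [+x clear] — {dowel, drawer_front, foot, top}
5. cam@(0, -2, 1) [+x clear] — {cam, dowel, drawer_front, foot, top}
6. divider@(1, 1, 0) [-z clear] — {cam, divider, dowel, drawer_front, foot, top}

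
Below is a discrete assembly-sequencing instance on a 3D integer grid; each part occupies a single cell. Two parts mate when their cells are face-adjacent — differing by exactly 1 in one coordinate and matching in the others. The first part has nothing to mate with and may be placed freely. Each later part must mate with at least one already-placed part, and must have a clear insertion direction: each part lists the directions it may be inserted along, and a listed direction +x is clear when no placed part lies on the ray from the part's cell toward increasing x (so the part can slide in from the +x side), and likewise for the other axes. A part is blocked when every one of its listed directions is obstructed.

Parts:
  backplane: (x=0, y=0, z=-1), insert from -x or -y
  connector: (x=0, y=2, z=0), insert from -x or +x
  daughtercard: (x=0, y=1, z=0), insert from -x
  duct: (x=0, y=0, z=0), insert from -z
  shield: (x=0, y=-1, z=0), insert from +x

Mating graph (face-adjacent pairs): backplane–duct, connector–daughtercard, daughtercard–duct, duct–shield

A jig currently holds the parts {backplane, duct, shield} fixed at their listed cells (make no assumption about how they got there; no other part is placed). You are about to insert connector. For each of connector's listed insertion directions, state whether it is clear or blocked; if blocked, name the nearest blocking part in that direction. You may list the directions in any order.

-x: ray from connector(0, 2, 0) has no placed part ⇒ clear
+x: ray from connector(0, 2, 0) has no placed part ⇒ clear

+x: clear; -x: clear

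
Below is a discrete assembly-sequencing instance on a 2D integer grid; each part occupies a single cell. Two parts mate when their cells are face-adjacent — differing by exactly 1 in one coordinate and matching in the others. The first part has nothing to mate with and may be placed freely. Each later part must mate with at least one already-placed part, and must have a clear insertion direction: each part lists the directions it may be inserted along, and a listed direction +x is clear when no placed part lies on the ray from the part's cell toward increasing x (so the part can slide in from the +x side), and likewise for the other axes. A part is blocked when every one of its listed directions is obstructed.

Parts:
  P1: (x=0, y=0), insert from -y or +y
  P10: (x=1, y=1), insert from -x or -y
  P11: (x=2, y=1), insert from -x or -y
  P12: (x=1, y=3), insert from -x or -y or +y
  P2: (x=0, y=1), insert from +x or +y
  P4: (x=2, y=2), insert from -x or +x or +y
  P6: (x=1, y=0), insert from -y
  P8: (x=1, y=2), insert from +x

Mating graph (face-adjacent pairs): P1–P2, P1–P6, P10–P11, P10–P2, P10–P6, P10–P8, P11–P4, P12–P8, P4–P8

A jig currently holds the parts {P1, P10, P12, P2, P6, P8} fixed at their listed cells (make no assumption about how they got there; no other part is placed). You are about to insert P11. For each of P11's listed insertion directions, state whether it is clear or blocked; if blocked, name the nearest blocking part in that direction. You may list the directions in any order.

-x: blocked by P10; -y: clear

-x: nearest on ray is P10@(1, 1) ⇒ blocked
-y: ray from P11(2, 1) has no placed part ⇒ clear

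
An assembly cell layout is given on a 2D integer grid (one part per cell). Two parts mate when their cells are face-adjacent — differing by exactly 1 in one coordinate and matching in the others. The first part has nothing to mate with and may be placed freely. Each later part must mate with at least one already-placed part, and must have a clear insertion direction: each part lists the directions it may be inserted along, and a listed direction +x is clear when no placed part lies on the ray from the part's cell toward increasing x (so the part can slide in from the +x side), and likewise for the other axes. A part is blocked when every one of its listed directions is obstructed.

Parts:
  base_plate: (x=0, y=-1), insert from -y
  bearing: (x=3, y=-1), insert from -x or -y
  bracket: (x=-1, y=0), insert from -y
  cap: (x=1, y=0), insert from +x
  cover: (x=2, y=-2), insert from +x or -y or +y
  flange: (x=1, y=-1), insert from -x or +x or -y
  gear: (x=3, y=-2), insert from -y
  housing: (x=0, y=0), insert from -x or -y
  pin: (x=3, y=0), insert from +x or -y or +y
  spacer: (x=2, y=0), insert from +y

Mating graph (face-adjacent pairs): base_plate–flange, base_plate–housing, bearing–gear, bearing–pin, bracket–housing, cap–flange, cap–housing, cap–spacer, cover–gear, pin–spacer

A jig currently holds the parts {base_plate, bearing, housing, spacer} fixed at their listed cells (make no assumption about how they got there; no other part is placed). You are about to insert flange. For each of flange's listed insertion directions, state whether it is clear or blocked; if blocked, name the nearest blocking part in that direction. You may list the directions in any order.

-x: nearest on ray is base_plate@(0, -1) ⇒ blocked
+x: nearest on ray is bearing@(3, -1) ⇒ blocked
-y: ray from flange(1, -1) has no placed part ⇒ clear

+x: blocked by bearing; -x: blocked by base_plate; -y: clear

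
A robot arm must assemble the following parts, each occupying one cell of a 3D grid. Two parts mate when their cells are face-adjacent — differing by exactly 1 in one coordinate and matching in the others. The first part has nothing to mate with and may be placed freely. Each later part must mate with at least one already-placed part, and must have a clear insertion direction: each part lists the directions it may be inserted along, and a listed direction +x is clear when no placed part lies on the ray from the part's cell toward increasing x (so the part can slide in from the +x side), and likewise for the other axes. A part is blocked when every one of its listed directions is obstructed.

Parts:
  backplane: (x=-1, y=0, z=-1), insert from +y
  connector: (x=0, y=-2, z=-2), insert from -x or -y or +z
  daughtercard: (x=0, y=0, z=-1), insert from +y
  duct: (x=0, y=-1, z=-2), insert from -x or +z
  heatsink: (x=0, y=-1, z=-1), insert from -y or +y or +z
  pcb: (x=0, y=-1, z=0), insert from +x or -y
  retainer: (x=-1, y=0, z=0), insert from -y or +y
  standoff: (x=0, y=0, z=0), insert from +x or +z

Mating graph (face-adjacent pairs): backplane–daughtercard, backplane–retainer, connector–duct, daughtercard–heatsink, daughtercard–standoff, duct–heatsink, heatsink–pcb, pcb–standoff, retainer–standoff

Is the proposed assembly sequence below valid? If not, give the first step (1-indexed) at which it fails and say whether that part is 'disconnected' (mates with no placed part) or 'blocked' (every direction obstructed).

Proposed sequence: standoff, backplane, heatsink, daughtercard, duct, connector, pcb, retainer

1. standoff@(0, 0, 0) [+x clear] — {standoff}
2. backplane@(-1, 0, -1) — no placed neighbour ⇒ disconnected

Invalid at step 2 (disconnected)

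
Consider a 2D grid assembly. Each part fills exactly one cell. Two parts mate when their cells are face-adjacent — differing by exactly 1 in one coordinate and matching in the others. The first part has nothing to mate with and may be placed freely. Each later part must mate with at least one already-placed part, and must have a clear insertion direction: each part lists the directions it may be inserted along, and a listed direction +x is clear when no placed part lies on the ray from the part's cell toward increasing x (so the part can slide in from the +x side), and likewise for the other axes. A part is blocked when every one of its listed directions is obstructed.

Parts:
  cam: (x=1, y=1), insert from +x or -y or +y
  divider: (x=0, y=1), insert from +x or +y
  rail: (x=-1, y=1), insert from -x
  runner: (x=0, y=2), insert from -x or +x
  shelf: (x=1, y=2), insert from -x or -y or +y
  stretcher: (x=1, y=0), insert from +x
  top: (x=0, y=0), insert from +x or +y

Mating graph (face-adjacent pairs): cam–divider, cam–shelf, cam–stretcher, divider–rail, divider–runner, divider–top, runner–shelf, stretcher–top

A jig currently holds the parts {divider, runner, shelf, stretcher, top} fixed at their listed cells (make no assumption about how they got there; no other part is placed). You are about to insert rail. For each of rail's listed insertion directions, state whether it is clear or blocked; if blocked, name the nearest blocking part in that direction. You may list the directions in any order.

-x: ray from rail(-1, 1) has no placed part ⇒ clear

-x: clear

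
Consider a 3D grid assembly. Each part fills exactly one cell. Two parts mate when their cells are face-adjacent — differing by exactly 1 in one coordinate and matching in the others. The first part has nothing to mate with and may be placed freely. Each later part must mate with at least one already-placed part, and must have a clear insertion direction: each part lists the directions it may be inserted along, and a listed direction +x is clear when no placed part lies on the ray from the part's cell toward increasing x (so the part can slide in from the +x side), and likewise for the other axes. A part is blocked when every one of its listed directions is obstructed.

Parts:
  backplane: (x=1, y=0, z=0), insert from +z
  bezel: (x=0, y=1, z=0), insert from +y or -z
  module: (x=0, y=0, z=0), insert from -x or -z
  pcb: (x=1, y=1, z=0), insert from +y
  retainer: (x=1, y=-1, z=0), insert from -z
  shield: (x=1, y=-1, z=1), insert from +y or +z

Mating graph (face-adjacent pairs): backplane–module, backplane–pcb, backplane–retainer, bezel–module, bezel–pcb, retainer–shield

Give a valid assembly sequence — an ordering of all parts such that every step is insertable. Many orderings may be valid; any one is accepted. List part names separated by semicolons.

1. pcb@(1, 1, 0) [+y clear] — {pcb}
2. bezel@(0, 1, 0) [+y clear] — {bezel, pcb}
3. module@(0, 0, 0) [-x clear] — {bezel, module, pcb}
4. backplane@(1, 0, 0) [+z clear] — {backplane, bezel, module, pcb}
5. retainer@(1, -1, 0) [-z clear] — {backplane, bezel, module, pcb, retainer}
6. shield@(1, -1, 1) [+y clear] — {backplane, bezel, module, pcb, retainer, shield}

pcb; bezel; module; backplane; retainer; shield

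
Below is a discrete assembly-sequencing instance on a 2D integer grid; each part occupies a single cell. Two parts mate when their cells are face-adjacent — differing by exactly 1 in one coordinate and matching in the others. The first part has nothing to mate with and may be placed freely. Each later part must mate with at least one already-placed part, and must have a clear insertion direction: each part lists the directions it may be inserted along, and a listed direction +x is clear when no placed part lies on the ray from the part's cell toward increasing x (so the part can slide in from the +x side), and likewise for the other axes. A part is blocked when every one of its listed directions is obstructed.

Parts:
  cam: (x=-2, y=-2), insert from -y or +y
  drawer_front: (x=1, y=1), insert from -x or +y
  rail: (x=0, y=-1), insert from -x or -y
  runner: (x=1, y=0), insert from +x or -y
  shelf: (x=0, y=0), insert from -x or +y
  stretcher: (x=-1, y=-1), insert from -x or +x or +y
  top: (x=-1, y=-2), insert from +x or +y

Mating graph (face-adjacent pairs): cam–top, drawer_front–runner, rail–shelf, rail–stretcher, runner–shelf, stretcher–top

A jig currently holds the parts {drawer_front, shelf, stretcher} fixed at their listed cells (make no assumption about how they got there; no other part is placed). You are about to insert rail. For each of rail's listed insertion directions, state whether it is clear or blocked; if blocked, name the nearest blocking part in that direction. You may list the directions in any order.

-x: nearest on ray is stretcher@(-1, -1) ⇒ blocked
-y: ray from rail(0, -1) has no placed part ⇒ clear

-x: blocked by stretcher; -y: clear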